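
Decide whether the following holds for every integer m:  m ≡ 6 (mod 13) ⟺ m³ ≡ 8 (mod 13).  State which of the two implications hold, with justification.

Only the forward direction holds.

[⇒] Suppose m ≡ 6 (mod 13). Write m = 13j + 6. Then (13j + 6)³ = 2197j³ + 3042j² + 1404j + 216 = 13(169j³ + 234j² + 108j + 16) + 8, so m³ ≡ 8 (mod 13).

[⇐] This fails: take m = 2. Then 2³ = 8 ≡ 8 (mod 13), yet 2 ≡ 2 (mod 13), not 6.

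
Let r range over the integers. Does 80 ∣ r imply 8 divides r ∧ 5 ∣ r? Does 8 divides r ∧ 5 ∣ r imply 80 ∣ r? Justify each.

(→) If 80 ∣ r, write r = 80q. Since 80 = 10·8, r = 8·(10q), so 8 ∣ r; and since 80 = 16·5, r = 5·(16q), so 5 ∣ r.

(←) This fails: take r = 40. Both 8 ∣ 40 and 5 ∣ 40, yet 40 is not a multiple of 80 (since 40 = 0·80 + 40), so 80 ∤ 40.

(⇒) holds; (⇐) fails.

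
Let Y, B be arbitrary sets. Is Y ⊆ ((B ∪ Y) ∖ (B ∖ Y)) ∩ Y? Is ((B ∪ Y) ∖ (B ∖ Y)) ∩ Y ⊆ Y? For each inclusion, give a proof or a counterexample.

(⊆) Let x ∈ Y. Then either x ∈ Y and x ∉ B; or x ∈ Y ∩ B. In each case x ∈ ((B ∪ Y) ∖ (B ∖ Y)) ∩ Y, so Y ⊆ ((B ∪ Y) ∖ (B ∖ Y)) ∩ Y.

(⊇) Let x ∈ ((B ∪ Y) ∖ (B ∖ Y)) ∩ Y. Then either x ∈ Y and x ∉ B; or x ∈ Y ∩ B. In each case x ∈ Y, so ((B ∪ Y) ∖ (B ∖ Y)) ∩ Y ⊆ Y.

Both inclusions hold.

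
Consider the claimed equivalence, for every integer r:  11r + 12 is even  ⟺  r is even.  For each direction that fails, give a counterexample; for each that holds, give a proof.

Both directions hold; the statement is true.

(⇒) Suppose 11r + 12 is even. Since 11 is odd, 11r and r have the same parity, so 11r + 12 ≡ r + 12 (mod 2). As 12 is even, 11r + 12 is even exactly when r is even. Thus r is even.

(⇐) Conversely, suppose r is even; write r = 2j. Then 11r + 12 = 11·(2j) + 12 = 2·11j + 12, which is even.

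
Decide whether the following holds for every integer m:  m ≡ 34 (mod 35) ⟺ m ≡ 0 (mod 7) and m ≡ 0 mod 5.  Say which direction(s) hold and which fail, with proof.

Neither implication holds.

[⇒] This fails: m = 34 gives 34 ≡ 34 (mod 35) but 34 ≡ 6 (mod 7), so the conjunction on the right does not hold.

[⇐] This fails: m = 0 satisfies both congruences on the right (0 ≡ 0 mod 7 and 0 ≡ 0 mod 5) yet 0 ≡ 0 (mod 35), not 34.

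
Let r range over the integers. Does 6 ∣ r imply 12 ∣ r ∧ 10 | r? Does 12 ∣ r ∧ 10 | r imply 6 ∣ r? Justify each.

Not equivalent: only (⇐) holds.

(⟹) This fails: take r = 6. Certainly 6 ∣ 6, but 12 ∤ 6.

(⟸) Suppose 12 ∣ r and 10 ∣ r. Any common multiple of 12 and 10 is a multiple of their lcm; here lcm(12, 10) = 12·10/gcd(12, 10) = 120/2 = 60, so 60 ∣ r. Since 6 ∣ 60, it follows that 6 ∣ r.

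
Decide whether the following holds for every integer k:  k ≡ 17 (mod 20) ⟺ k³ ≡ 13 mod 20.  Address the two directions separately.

Both implications hold.

(⇒) Suppose k ≡ 17 (mod 20). Write k = 20j + 17. Then (20j + 17)³ = 8000j³ + 20400j² + 17340j + 4913 = 20(400j³ + 1020j² + 867j + 245) + 13, so k³ ≡ 13 (mod 20).

(⇐) Conversely, suppose k³ ≡ 13 (mod 20). The only residue r in {0, …, 19} with r³ ≡ 13 (mod 20) is r = 17, so k ≡ 17 (mod 20).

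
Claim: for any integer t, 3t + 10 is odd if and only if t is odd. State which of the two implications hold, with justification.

(⇒) Suppose 3t + 10 is odd. Since 3 is odd, 3t and t have the same parity, so 3t + 10 ≡ t + 10 (mod 2). As 10 is even, 3t + 10 is odd exactly when t is odd. Thus t is odd.

(⇐) Conversely, suppose t is odd; write t = 2j + 1. Then 3t + 10 = 3·(2j + 1) + 10 = 2·3j + 13, which is odd.

Both implications hold.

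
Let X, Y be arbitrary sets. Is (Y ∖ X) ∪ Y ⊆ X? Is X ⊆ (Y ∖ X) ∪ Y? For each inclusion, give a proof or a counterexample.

(⊆) fails and (⊇) fails.

Forward inclusion. This inclusion fails. Take X = ∅, Y = {1}; then 1 ∈ (Y ∖ X) ∪ Y but 1 ∉ X.

Reverse inclusion. This inclusion fails. Take X = {1}, Y = ∅; then 1 ∈ X but 1 ∉ (Y ∖ X) ∪ Y.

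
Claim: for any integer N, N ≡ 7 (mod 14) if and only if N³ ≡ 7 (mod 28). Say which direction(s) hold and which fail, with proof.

(⇒) fails; (⇐) holds.

[⇒] This fails: take N = 21. Then 21 ≡ 7 (mod 14), but 21³ = 9261 ≡ 21 (mod 28), not 7.

[⇐] Conversely, the residues r modulo 28 with r³ ≡ 7 (mod 28) are exactly {7}, and each is ≡ 7 (mod 14).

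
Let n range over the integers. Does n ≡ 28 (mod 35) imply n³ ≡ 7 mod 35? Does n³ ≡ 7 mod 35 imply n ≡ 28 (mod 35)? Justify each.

Both directions hold.

(⟹) Suppose n ≡ 28 (mod 35). Write n = 35j + 28. Then (35j + 28)³ = 42875j³ + 102900j² + 82320j + 21952 = 35(1225j³ + 2940j² + 2352j + 627) + 7, so n³ ≡ 7 (mod 35).

(⟸) Conversely, suppose n³ ≡ 7 (mod 35). The only residue r in {0, …, 34} with r³ ≡ 7 (mod 35) is r = 28, so n ≡ 28 (mod 35).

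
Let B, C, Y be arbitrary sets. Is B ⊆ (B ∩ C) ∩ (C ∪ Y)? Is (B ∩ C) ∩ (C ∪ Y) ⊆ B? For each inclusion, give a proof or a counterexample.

(⟹) This inclusion fails. Take B = {1}, C = ∅, Y = ∅; then 1 ∈ B but 1 ∉ (B ∩ C) ∩ (C ∪ Y).

(⟸) Let x ∈ (B ∩ C) ∩ (C ∪ Y). Then either x ∈ B ∩ C and x ∉ Y; or x ∈ B ∩ C ∩ Y. In each case x ∈ B, so (B ∩ C) ∩ (C ∪ Y) ⊆ B.

The sets are not equal: only the reverse inclusion holds.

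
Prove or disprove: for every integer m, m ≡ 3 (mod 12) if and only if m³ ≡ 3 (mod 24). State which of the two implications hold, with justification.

Forward direction. This fails: take m = 15. Then 15 ≡ 3 (mod 12), but 15³ = 3375 ≡ 15 (mod 24), not 3.

Converse. The residues r modulo 24 with r³ ≡ 3 (mod 24) are exactly {3}, and each is ≡ 3 (mod 12).

Only the reverse direction holds.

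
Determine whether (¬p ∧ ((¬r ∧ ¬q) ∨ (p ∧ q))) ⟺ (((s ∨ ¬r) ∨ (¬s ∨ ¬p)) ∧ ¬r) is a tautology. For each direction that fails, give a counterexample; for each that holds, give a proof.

(⟹) Assume the antecedent. If q is true, the antecedent cannot hold. If q is false, the antecedent forces (q = F, r = F, s = F, p = F) or (q = F, r = F, s = T, p = F), and ((s ∨ ¬r) ∨ (¬s ∨ ¬p)) ∧ ¬r holds there. Either way ((s ∨ ¬r) ∨ (¬s ∨ ¬p)) ∧ ¬r holds.

(⟸) This fails. Under q = T, r = F, s = F, p = F, the left side is false but the right side is true.

(⇒) holds; (⇐) fails.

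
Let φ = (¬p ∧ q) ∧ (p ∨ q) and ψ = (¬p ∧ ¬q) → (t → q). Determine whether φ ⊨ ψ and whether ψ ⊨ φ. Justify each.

Not equivalent: only (⇒) holds.

(⟹) Assume the antecedent. If p is true, the antecedent cannot hold. If p is false, the antecedent forces (p = F, t = F, q = T) or (p = F, t = T, q = T), and (¬p ∧ ¬q) → (t → q) holds there. Either way (¬p ∧ ¬q) → (t → q) holds.

(⟸) This fails. Under p = F, t = F, q = F, the left side is false but the right side is true.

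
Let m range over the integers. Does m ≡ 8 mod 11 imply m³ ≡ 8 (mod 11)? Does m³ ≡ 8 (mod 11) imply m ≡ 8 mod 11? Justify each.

Neither direction holds.

(⟹) This fails: take m = 8. Then 8 ≡ 8 (mod 11), but 8³ = 512 ≡ 6 (mod 11), not 8.

(⟸) This fails: take m = 2. Then 2³ = 8 ≡ 8 (mod 11), yet 2 ≡ 2 (mod 11), not 8.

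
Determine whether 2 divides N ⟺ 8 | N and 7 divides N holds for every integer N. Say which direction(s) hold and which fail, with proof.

Forward direction. This fails: take N = 2. Certainly 2 ∣ 2, but 8 ∤ 2.

Converse. Suppose 8 ∣ N and 7 ∣ N. Any common multiple of 8 and 7 is a multiple of their lcm; here gcd(8, 7) = 1, so lcm(8, 7) = 8·7 = 56, so 56 ∣ N. Since 2 ∣ 56, it follows that 2 ∣ N.

(⇒) fails; (⇐) holds.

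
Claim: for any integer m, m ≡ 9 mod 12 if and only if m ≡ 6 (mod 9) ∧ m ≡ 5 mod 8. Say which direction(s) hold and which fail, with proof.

(⇒) fails; (⇐) holds.

(→) This fails: m = 33 gives 33 ≡ 9 (mod 12) but 33 ≡ 1 (mod 8), so the conjunction on the right does not hold.

(←) Conversely, if m ≡ 6 (mod 9) and m ≡ 5 (mod 8), then by the Chinese remainder theorem m ≡ 69 (mod 72). Since 69 ≡ 9 (mod 12) and 12 ∣ 72, we get m ≡ 9 (mod 12).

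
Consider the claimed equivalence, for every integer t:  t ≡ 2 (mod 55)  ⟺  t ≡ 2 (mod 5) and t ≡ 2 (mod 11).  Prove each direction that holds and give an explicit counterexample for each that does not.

Both directions hold; the statement is true.

(⇐) If t ≡ 2 (mod 5) and t ≡ 2 (mod 11), then by the Chinese remainder theorem t ≡ 2 (mod 55). This is exactly t ≡ 2 (mod 55).

(⇒) Suppose t ≡ 2 (mod 55); write t = 55j + 2. Since 5 ∣ 55, reducing mod 5 gives t ≡ 2 (mod 5); since 11 ∣ 55, reducing mod 11 gives t ≡ 2 (mod 11).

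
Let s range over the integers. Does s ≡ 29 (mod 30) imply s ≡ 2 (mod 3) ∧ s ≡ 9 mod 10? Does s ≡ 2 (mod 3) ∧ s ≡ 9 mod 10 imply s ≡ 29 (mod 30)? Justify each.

[⇒] Suppose s ≡ 29 (mod 30); write s = 30j + 29. Since 3 ∣ 30, reducing mod 3 gives s ≡ 29 ≡ 2 (mod 3); since 10 ∣ 30, reducing mod 10 gives s ≡ 29 ≡ 9 (mod 10).

[⇐] Conversely, if s ≡ 2 (mod 3) and s ≡ 9 (mod 10), then by the Chinese remainder theorem s ≡ 29 (mod 30). This is exactly s ≡ 29 (mod 30).

Both directions hold.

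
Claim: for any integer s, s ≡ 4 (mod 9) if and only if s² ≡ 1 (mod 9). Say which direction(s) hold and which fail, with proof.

(⇒) This fails: take s = 4. Then 4 ≡ 4 (mod 9), but 4² = 16 ≡ 7 (mod 9), not 1.

(⇐) This fails: take s = 1. Then 1² = 1 ≡ 1 (mod 9), yet 1 ≡ 1 (mod 9), not 4.

Neither implication holds.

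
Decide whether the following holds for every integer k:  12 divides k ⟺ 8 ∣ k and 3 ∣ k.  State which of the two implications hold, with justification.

The forward direction fails; the converse holds.

[⇒] This fails: take k = 12. Certainly 12 ∣ 12, but 8 ∤ 12.

[⇐] Suppose 8 ∣ k and 3 ∣ k. Any common multiple of 8 and 3 is a multiple of their lcm; here gcd(8, 3) = 1, so lcm(8, 3) = 8·3 = 24, so 24 ∣ k. Since 12 ∣ 24, it follows that 12 ∣ k.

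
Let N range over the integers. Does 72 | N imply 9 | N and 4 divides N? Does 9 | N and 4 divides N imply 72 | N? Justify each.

(⟸) This fails: take N = 36. Both 9 ∣ 36 and 4 ∣ 36, yet 36 is not a multiple of 72 (since 36 = 0·72 + 36), so 72 ∤ 36.

(⟹) If 72 ∣ N, write N = 72q. Since 72 = 8·9, N = 9·(8q), so 9 ∣ N; and since 72 = 18·4, N = 4·(18q), so 4 ∣ N.

Not equivalent: only (⇒) holds.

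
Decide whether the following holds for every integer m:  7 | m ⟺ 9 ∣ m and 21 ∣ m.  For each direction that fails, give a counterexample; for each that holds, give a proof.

Converse. Suppose 9 ∣ m and 21 ∣ m. Any common multiple of 9 and 21 is a multiple of their lcm; here lcm(9, 21) = 9·21/gcd(9, 21) = 189/3 = 63, so 63 ∣ m. Since 7 ∣ 63, it follows that 7 ∣ m.

Forward direction. This fails: take m = 7. Certainly 7 ∣ 7, but 9 ∤ 7.

The forward direction fails; the converse holds.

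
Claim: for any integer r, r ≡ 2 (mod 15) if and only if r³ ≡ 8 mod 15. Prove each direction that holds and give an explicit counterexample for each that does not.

Both directions hold.

(←) Suppose r³ ≡ 8 (mod 15). The only residue r in {0, …, 14} with r³ ≡ 8 (mod 15) is r = 2, so r ≡ 2 (mod 15).

(→) Suppose r ≡ 2 (mod 15). Write r = 15j + 2. Then (15j + 2)³ = 3375j³ + 1350j² + 180j + 8 = 15(225j³ + 90j² + 12j) + 8, so r³ ≡ 8 (mod 15).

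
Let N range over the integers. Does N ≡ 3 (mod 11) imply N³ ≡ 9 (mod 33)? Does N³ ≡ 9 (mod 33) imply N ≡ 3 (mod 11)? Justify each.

(⇒) This fails: take N = 3. Then 3 ≡ 3 (mod 11), but 3³ = 27 ≡ 27 (mod 33), not 9.

(⇐) This fails: take N = 15. Then 15³ = 3375 ≡ 9 (mod 33), yet 15 ≡ 4 (mod 11), not 3.

Neither implication holds.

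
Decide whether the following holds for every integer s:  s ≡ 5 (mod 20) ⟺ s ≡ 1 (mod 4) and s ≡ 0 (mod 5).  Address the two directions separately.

(⟹) Suppose s ≡ 5 (mod 20); write s = 20j + 5. Since 4 ∣ 20, reducing mod 4 gives s ≡ 5 ≡ 1 (mod 4); since 5 ∣ 20, reducing mod 5 gives s ≡ 5 ≡ 0 (mod 5).

(⟸) Conversely, if s ≡ 1 (mod 4) and s ≡ 0 (mod 5), then by the Chinese remainder theorem s ≡ 5 (mod 20). This is exactly s ≡ 5 (mod 20).

Both directions hold.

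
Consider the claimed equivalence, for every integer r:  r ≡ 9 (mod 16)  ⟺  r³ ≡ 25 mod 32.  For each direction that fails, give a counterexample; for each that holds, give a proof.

The forward direction fails; the converse holds.

(⟹) This fails: take r = 25. Then 25 ≡ 9 (mod 16), but 25³ = 15625 ≡ 9 (mod 32), not 25.

(⟸) Conversely, the residues r modulo 32 with r³ ≡ 25 (mod 32) are exactly {9}, and each is ≡ 9 (mod 16).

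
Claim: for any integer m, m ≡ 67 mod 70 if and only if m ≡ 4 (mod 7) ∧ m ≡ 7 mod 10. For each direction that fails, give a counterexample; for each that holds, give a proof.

Both directions hold.

[⇒] Suppose m ≡ 67 (mod 70); write m = 70j + 67. Since 7 ∣ 70, reducing mod 7 gives m ≡ 67 ≡ 4 (mod 7); since 10 ∣ 70, reducing mod 10 gives m ≡ 67 ≡ 7 (mod 10).

[⇐] Conversely, if m ≡ 4 (mod 7) and m ≡ 7 (mod 10), then by the Chinese remainder theorem m ≡ 67 (mod 70). This is exactly m ≡ 67 (mod 70).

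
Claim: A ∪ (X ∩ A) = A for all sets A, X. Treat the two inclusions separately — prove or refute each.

(⊆) Let x ∈ A ∪ (X ∩ A). Then either x ∈ A and x ∉ X; or x ∈ A ∩ X. In each case x ∈ A, so A ∪ (X ∩ A) ⊆ A.

(⊇) Let x ∈ A. Then either x ∈ A and x ∉ X; or x ∈ A ∩ X. In each case x ∈ A ∪ (X ∩ A), so A ⊆ A ∪ (X ∩ A).

The two sets are equal.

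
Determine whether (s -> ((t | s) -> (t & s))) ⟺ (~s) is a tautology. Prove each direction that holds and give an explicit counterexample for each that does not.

(⇒) fails; (⇐) holds.

(←) Assume the antecedent. If t is true, s -> ((t | s) -> (t & s)) reduces to true regardless of the other variables. If t is false, the antecedent forces (t = F, s = F), and s -> ((t | s) -> (t & s)) holds there. Either way s -> ((t | s) -> (t & s)) holds.

(→) This fails. Under t = T, s = T, the left side is true but the right side is false.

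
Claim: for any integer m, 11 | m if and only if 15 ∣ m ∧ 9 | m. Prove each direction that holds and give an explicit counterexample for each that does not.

(→) This fails: take m = 11. Certainly 11 ∣ 11, but 15 ∤ 11.

(←) This fails: take m = 45. Both 15 ∣ 45 and 9 ∣ 45, yet 45 is not a multiple of 11 (since 45 = 4·11 + 1), so 11 ∤ 45.

Both directions fail.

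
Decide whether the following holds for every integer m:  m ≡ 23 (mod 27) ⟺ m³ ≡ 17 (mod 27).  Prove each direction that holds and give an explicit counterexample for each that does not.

(⇒) Suppose m ≡ 23 (mod 27). Write m = 27j + 23. Then (27j + 23)³ = 19683j³ + 50301j² + 42849j + 12167 = 27(729j³ + 1863j² + 1587j + 450) + 17, so m³ ≡ 17 (mod 27).

(⇐) This fails: take m = 5. Then 5³ = 125 ≡ 17 (mod 27), yet 5 ≡ 5 (mod 27), not 23.

The forward direction holds; the converse fails.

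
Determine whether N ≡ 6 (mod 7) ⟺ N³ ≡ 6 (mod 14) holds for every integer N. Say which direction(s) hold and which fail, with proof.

Neither implication holds.

(⇒) This fails: take N = 13. Then 13 ≡ 6 (mod 7), but 13³ = 2197 ≡ 13 (mod 14), not 6.

(⇐) This fails: take N = 10. Then 10³ = 1000 ≡ 6 (mod 14), yet 10 ≡ 3 (mod 7), not 6.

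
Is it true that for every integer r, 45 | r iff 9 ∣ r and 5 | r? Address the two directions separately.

Both directions hold; the statement is true.

(⟹) If 45 ∣ r, write r = 45q. Since 45 = 5·9, r = 9·(5q), so 9 ∣ r; and since 45 = 9·5, r = 5·(9q), so 5 ∣ r.

(⟸) Suppose 9 ∣ r and 5 ∣ r. Any common multiple of 9 and 5 is a multiple of their lcm; here gcd(9, 5) = 1, so lcm(9, 5) = 9·5 = 45, so 45 ∣ r.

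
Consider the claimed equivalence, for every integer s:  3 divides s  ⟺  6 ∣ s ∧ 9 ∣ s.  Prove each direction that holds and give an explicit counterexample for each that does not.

(⟹) This fails: take s = 3. Certainly 3 ∣ 3, but 6 ∤ 3.

(⟸) Suppose 6 ∣ s and 9 ∣ s. Any common multiple of 6 and 9 is a multiple of their lcm; here lcm(6, 9) = 6·9/gcd(6, 9) = 54/3 = 18, so 18 ∣ s. Since 3 ∣ 18, it follows that 3 ∣ s.

Only the converse holds.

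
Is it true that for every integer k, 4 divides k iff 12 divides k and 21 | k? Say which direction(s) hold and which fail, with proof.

Only the converse holds.

[⇒] This fails: take k = 4. Certainly 4 ∣ 4, but 12 ∤ 4.

[⇐] Suppose 12 ∣ k and 21 ∣ k. Any common multiple of 12 and 21 is a multiple of their lcm; here lcm(12, 21) = 12·21/gcd(12, 21) = 252/3 = 84, so 84 ∣ k. Since 4 ∣ 84, it follows that 4 ∣ k.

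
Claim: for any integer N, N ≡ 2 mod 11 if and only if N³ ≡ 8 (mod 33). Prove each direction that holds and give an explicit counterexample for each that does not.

(⟹) This fails: take N = 13. Then 13 ≡ 2 (mod 11), but 13³ = 2197 ≡ 19 (mod 33), not 8.

(⟸) Conversely, the residues r modulo 33 with r³ ≡ 8 (mod 33) are exactly {2}, and each is ≡ 2 (mod 11).

The forward direction fails; the converse holds.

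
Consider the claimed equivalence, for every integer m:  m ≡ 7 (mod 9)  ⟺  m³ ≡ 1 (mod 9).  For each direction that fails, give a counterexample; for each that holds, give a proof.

(⇒) Suppose m ≡ 7 (mod 9). Write m = 9j + 7. Then (9j + 7)³ = 729j³ + 1701j² + 1323j + 343 = 9(81j³ + 189j² + 147j + 38) + 1, so m³ ≡ 1 (mod 9).

(⇐) This fails: take m = 1. Then 1³ = 1 ≡ 1 (mod 9), yet 1 ≡ 1 (mod 9), not 7.

Only the forward direction holds.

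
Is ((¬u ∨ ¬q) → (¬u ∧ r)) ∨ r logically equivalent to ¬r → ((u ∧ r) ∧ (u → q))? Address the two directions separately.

(⇒) This fails. Under u = T, r = F, q = T, the left side is true but the right side is false.

(⇐) Assume the antecedent. If u is true, the antecedent forces (u = T, r = T, q = F) or (u = T, r = T, q = T), and ((¬u ∨ ¬q) → (¬u ∧ r)) ∨ r holds there. If u is false, the antecedent forces (u = F, r = T, q = F) or (u = F, r = T, q = T), and ((¬u ∨ ¬q) → (¬u ∧ r)) ∨ r holds there. Either way ((¬u ∨ ¬q) → (¬u ∧ r)) ∨ r holds.

Only the reverse direction holds.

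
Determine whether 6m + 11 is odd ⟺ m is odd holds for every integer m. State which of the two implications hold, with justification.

(⇐) Suppose m is odd. Since 6 is even, 6m is even for every m, so 6m + 11 has the same parity as 11, which is odd. Hence 6m + 11 is odd.

(⇒) This fails: take m = 0. Then 6m + 11 = 11, which is odd, yet m = 0 is even, not odd.

Not equivalent: only (⇐) holds.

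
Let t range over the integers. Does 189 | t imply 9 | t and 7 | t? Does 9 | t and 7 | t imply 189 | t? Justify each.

Only the forward implication holds.

Forward direction. If 189 ∣ t, write t = 189q. Since 189 = 21·9, t = 9·(21q), so 9 ∣ t; and since 189 = 27·7, t = 7·(27q), so 7 ∣ t.

Converse. This fails: take t = 63. Both 9 ∣ 63 and 7 ∣ 63, yet 63 is not a multiple of 189 (since 63 = 0·189 + 63), so 189 ∤ 63.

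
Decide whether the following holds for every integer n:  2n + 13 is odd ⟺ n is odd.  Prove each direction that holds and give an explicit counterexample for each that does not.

Forward direction. This fails: take n = 2. Then 2n + 13 = 17, which is odd, yet n = 2 is even, not odd.

Converse. Suppose n is odd. Since 2 is even, 2n is even for every n, so 2n + 13 has the same parity as 13, which is odd. Hence 2n + 13 is odd.

The forward direction fails; the converse holds.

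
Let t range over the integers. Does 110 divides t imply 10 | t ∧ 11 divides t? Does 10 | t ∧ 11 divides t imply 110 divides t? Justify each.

Both implications hold.

Forward direction. If 110 ∣ t, write t = 110q. Since 110 = 11·10, t = 10·(11q), so 10 ∣ t; and since 110 = 10·11, t = 11·(10q), so 11 ∣ t.

Converse. Suppose 10 ∣ t and 11 ∣ t. Any common multiple of 10 and 11 is a multiple of their lcm; here gcd(10, 11) = 1, so lcm(10, 11) = 10·11 = 110, so 110 ∣ t.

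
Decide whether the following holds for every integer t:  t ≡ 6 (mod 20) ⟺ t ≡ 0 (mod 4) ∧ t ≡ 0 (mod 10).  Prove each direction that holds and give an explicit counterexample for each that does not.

(⇒) This fails: t = 6 gives 6 ≡ 6 (mod 20) but 6 ≡ 2 (mod 4), so the conjunction on the right does not hold.

(⇐) This fails: t = 0 satisfies both congruences on the right (0 ≡ 0 mod 4 and 0 ≡ 0 mod 10) yet 0 ≡ 0 (mod 20), not 6.

Neither direction holds.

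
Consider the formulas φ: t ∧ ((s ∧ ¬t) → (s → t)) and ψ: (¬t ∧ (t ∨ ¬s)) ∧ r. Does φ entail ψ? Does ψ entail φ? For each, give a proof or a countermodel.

(⇒) fails and (⇐) fails.

(→) This fails. Under r = F, s = F, t = T, the left side is true but the right side is false.

(←) This fails. Under r = T, s = F, t = F, the left side is false but the right side is true.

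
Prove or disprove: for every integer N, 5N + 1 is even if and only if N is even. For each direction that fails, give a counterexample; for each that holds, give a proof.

[⇒] This fails: N = 3 gives 5N + 1 = 16, which is even, but 3 is odd, not even.

[⇐] This also fails: N = 4 is even, but 5N + 1 = 21 is odd, not even.

Both directions fail.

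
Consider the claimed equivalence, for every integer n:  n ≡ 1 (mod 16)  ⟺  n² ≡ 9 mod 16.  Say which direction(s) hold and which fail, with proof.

(→) This fails: take n = 1. Then 1 ≡ 1 (mod 16), but 1² = 1 ≡ 1 (mod 16), not 9.

(←) This fails: take n = 3. Then 3² = 9 ≡ 9 (mod 16), yet 3 ≡ 3 (mod 16), not 1.

(⇒) fails and (⇐) fails.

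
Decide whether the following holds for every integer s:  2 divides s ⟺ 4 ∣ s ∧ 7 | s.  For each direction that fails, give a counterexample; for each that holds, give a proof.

Not equivalent: only (⇐) holds.

(⟹) This fails: take s = 2. Certainly 2 ∣ 2, but 4 ∤ 2.

(⟸) Suppose 4 ∣ s and 7 ∣ s. Any common multiple of 4 and 7 is a multiple of their lcm; here gcd(4, 7) = 1, so lcm(4, 7) = 4·7 = 28, so 28 ∣ s. Since 2 ∣ 28, it follows that 2 ∣ s.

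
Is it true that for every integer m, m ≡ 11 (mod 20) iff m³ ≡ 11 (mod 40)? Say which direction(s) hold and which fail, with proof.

Only the reverse direction holds.

(⇒) This fails: take m = 31. Then 31 ≡ 11 (mod 20), but 31³ = 29791 ≡ 31 (mod 40), not 11.

(⇐) Conversely, the residues r modulo 40 with r³ ≡ 11 (mod 40) are exactly {11}, and each is ≡ 11 (mod 20).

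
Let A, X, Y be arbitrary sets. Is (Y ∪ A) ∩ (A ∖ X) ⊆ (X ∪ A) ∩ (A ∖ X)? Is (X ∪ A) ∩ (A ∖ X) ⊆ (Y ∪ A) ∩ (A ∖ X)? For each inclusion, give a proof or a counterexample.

Both inclusions hold; the sets are equal.

(⟹) Let x ∈ (Y ∪ A) ∩ (A ∖ X). Then either x ∈ A and x ∉ X, Y; or x ∈ A ∩ Y and x ∉ X. In each case x ∈ (X ∪ A) ∩ (A ∖ X), so (Y ∪ A) ∩ (A ∖ X) ⊆ (X ∪ A) ∩ (A ∖ X).

(⟸) Let x ∈ (X ∪ A) ∩ (A ∖ X). Then either x ∈ A and x ∉ X, Y; or x ∈ A ∩ Y and x ∉ X. In each case x ∈ (Y ∪ A) ∩ (A ∖ X), so (X ∪ A) ∩ (A ∖ X) ⊆ (Y ∪ A) ∩ (A ∖ X).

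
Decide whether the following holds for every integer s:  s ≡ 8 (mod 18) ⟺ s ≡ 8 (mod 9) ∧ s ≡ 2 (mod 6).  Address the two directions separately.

[⇒] Suppose s ≡ 8 (mod 18); write s = 18j + 8. Since 9 ∣ 18, reducing mod 9 gives s ≡ 8 (mod 9); since 6 ∣ 18, reducing mod 6 gives s ≡ 8 ≡ 2 (mod 6).

[⇐] Conversely, if s ≡ 8 (mod 9) and s ≡ 2 (mod 6), then by the Chinese remainder theorem s ≡ 8 (mod 18). This is exactly s ≡ 8 (mod 18).

Both implications hold.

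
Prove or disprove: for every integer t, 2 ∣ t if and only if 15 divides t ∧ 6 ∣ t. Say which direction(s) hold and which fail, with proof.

(→) This fails: take t = 2. Certainly 2 ∣ 2, but 15 ∤ 2.

(←) Suppose 15 ∣ t and 6 ∣ t. Any common multiple of 15 and 6 is a multiple of their lcm; here lcm(15, 6) = 15·6/gcd(15, 6) = 90/3 = 30, so 30 ∣ t. Since 2 ∣ 30, it follows that 2 ∣ t.

Only the reverse direction holds.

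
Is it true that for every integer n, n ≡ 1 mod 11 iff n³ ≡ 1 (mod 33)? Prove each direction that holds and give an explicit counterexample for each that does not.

(⟹) This fails: take n = 12. Then 12 ≡ 1 (mod 11), but 12³ = 1728 ≡ 12 (mod 33), not 1.

(⟸) Conversely, the residues r modulo 33 with r³ ≡ 1 (mod 33) are exactly {1}, and each is ≡ 1 (mod 11).

Not equivalent: only (⇐) holds.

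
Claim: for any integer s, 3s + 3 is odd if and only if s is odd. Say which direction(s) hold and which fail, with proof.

[⇒] This fails: s = 2 gives 3s + 3 = 9, which is odd, but 2 is even, not odd.

[⇐] This also fails: s = 7 is odd, but 3s + 3 = 24 is even, not odd.

Neither implication holds.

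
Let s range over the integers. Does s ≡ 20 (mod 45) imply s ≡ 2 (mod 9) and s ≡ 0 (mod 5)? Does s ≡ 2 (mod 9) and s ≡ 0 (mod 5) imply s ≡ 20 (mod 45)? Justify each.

Both directions hold; the statement is true.

(⟹) Suppose s ≡ 20 (mod 45); write s = 45j + 20. Since 9 ∣ 45, reducing mod 9 gives s ≡ 20 ≡ 2 (mod 9); since 5 ∣ 45, reducing mod 5 gives s ≡ 20 ≡ 0 (mod 5).

(⟸) Conversely, if s ≡ 2 (mod 9) and s ≡ 0 (mod 5), then by the Chinese remainder theorem s ≡ 20 (mod 45). This is exactly s ≡ 20 (mod 45).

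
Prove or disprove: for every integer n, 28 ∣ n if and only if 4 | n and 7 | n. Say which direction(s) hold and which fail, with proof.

(⇐) Suppose 4 ∣ n and 7 ∣ n. Any common multiple of 4 and 7 is a multiple of their lcm; here gcd(4, 7) = 1, so lcm(4, 7) = 4·7 = 28, so 28 ∣ n.

(⇒) If 28 ∣ n, write n = 28q. Since 28 = 7·4, n = 4·(7q), so 4 ∣ n; and since 28 = 4·7, n = 7·(4q), so 7 ∣ n.

The biconditional holds.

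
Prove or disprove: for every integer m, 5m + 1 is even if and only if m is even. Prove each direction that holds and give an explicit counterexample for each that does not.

Forward direction. This fails: m = 5 gives 5m + 1 = 26, which is even, but 5 is odd, not even.

Converse. This also fails: m = 0 is even, but 5m + 1 = 1 is odd, not even.

(⇒) fails and (⇐) fails.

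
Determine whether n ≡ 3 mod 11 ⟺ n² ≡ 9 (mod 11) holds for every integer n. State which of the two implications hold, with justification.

(⇒) Suppose n ≡ 3 mod 11. Write n = 11j + 3. Then (11j + 3)² = 121j² + 66j + 9 = 11(11j² + 6j) + 9, so n² ≡ 9 (mod 11).

(⇐) This fails: take n = 8. Then 8² = 64 ≡ 9 (mod 11), yet 8 ≡ 8 (mod 11), not 3.

The forward direction holds; the converse fails.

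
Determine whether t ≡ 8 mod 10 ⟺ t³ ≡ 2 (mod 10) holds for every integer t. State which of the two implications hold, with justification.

[⇒] Suppose t ≡ 8 mod 10. Write t = 10j + 8. Then (10j + 8)³ = 1000j³ + 2400j² + 1920j + 512 = 10(100j³ + 240j² + 192j + 51) + 2, so t³ ≡ 2 (mod 10).

[⇐] For the converse, argue contrapositively. If t ≢ 8 (mod 10), then t is congruent to one of 0, 1, 2, 3, 4, 5, 6, 7, 9 modulo 10, and these give t³ ≡ 0, 1, 8, 7, 4, 5, 6, 3, 9 respectively — never 2.

Both directions hold; the statement is true.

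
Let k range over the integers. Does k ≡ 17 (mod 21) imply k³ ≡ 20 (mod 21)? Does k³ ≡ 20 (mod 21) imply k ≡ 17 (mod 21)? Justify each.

Not equivalent: only (⇒) holds.

(⟹) Suppose k ≡ 17 (mod 21). Write k = 21j + 17. Then (21j + 17)³ = 9261j³ + 22491j² + 18207j + 4913 = 21(441j³ + 1071j² + 867j + 233) + 20, so k³ ≡ 20 (mod 21).

(⟸) This fails: take k = 5. Then 5³ = 125 ≡ 20 (mod 21), yet 5 ≡ 5 (mod 21), not 17.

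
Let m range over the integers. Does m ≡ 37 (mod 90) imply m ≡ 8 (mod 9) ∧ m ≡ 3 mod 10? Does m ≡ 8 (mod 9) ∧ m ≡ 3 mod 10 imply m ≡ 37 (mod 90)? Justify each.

[⇒] This fails: m = 37 gives 37 ≡ 37 (mod 90) but 37 ≡ 1 (mod 9), so the conjunction on the right does not hold.

[⇐] This fails: m = 53 satisfies both congruences on the right (53 ≡ 8 mod 9 and 53 ≡ 3 mod 10) yet 53 ≡ 53 (mod 90), not 37.

(⇒) fails and (⇐) fails.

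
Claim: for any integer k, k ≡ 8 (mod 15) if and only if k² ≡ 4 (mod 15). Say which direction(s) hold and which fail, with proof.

The forward direction holds; the converse fails.

(⇒) Suppose k ≡ 8 (mod 15). Write k = 15j + 8. Then (15j + 8)² = 225j² + 240j + 64 = 15(15j² + 16j + 4) + 4, so k² ≡ 4 (mod 15).

(⇐) This fails: take k = 2. Then 2² = 4 ≡ 4 (mod 15), yet 2 ≡ 2 (mod 15), not 8.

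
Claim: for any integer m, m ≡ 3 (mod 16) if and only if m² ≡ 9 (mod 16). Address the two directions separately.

Only the forward implication holds.

Converse. This fails: take m = 5. Then 5² = 25 ≡ 9 (mod 16), yet 5 ≡ 5 (mod 16), not 3.

Forward direction. Suppose m ≡ 3 (mod 16). Write m = 16j + 3. Then (16j + 3)² = 256j² + 96j + 9 = 16(16j² + 6j) + 9, so m² ≡ 9 (mod 16).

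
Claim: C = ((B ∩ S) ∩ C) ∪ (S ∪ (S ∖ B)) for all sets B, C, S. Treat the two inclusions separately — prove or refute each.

(⟹) This inclusion fails. Take B = ∅, C = {1}, S = ∅; then 1 ∈ C but 1 ∉ ((B ∩ S) ∩ C) ∪ (S ∪ (S ∖ B)).

(⟸) This inclusion fails. Take B = ∅, C = ∅, S = {1}; then 1 ∈ ((B ∩ S) ∩ C) ∪ (S ∪ (S ∖ B)) but 1 ∉ C.

Both inclusions fail.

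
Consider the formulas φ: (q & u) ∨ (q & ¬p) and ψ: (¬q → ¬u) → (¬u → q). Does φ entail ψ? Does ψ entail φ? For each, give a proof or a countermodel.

(⟹) Assume the antecedent. If u is true, (¬q → ¬u) → (¬u → q) reduces to true regardless of the other variables. If u is false, the antecedent forces (u = F, q = T, p = F), and (¬q → ¬u) → (¬u → q) holds there. Either way (¬q → ¬u) → (¬u → q) holds.

(⟸) This fails. Under u = T, q = F, p = F, the left side is false but the right side is true.

Not equivalent: only (⇒) holds.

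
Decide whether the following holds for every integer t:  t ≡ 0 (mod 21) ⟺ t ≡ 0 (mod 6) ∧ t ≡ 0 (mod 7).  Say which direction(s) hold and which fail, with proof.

[⇒] This fails: t = 21 gives 21 ≡ 0 (mod 21) but 21 ≡ 3 (mod 6), so the conjunction on the right does not hold.

[⇐] Conversely, if t ≡ 0 (mod 6) and t ≡ 0 (mod 7), then by the Chinese remainder theorem t ≡ 0 (mod 42). Since 0 ≡ 0 (mod 21) and 21 ∣ 42, we get t ≡ 0 (mod 21).

The forward direction fails; the converse holds.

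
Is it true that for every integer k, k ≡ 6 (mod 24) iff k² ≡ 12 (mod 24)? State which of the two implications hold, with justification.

Only the forward direction holds.

(⟹) Suppose k ≡ 6 (mod 24). Write k = 24j + 6. Then (24j + 6)² = 576j² + 288j + 36 = 24(24j² + 12j + 1) + 12, so k² ≡ 12 (mod 24).

(⟸) This fails: take k = 18. Then 18² = 324 ≡ 12 (mod 24), yet 18 ≡ 18 (mod 24), not 6.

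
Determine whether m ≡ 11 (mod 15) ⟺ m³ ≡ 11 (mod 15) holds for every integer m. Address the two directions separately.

The biconditional holds.

Converse. Suppose m³ ≡ 11 (mod 15). The only residue r in {0, …, 14} with r³ ≡ 11 (mod 15) is r = 11, so m ≡ 11 (mod 15).

Forward direction. Suppose m ≡ 11 (mod 15). Write m = 15j + 11. Then (15j + 11)³ = 3375j³ + 7425j² + 5445j + 1331 = 15(225j³ + 495j² + 363j + 88) + 11, so m³ ≡ 11 (mod 15).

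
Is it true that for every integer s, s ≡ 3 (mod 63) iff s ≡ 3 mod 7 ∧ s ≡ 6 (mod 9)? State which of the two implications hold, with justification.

[⇒] This fails: s = 3 gives 3 ≡ 3 (mod 63) but 3 ≡ 3 (mod 9), so the conjunction on the right does not hold.

[⇐] This fails: s = 24 satisfies both congruences on the right (24 ≡ 3 mod 7 and 24 ≡ 6 mod 9) yet 24 ≡ 24 (mod 63), not 3.

Both directions fail.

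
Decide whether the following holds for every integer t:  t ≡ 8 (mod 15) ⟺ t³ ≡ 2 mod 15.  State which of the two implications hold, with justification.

(→) Suppose t ≡ 8 (mod 15). Write t = 15j + 8. Then (15j + 8)³ = 3375j³ + 5400j² + 2880j + 512 = 15(225j³ + 360j² + 192j + 34) + 2, so t³ ≡ 2 (mod 15).

(←) Conversely, suppose t³ ≡ 2 (mod 15). The only residue r in {0, …, 14} with r³ ≡ 2 (mod 15) is r = 8, so t ≡ 8 (mod 15).

Equivalent; both directions hold.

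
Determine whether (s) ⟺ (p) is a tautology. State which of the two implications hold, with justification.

(→) This fails. Under s = T, p = F, the left side is true but the right side is false.

(←) This fails. Under s = F, p = T, the left side is false but the right side is true.

(⇒) fails and (⇐) fails.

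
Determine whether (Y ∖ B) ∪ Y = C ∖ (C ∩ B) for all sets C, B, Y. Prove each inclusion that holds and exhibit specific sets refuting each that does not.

Both inclusions fail.

(⟹) This inclusion fails. Take C = ∅, B = ∅, Y = {1}; then 1 ∈ (Y ∖ B) ∪ Y but 1 ∉ C ∖ (C ∩ B).

(⟸) This inclusion fails. Take C = {1}, B = ∅, Y = ∅; then 1 ∈ C ∖ (C ∩ B) but 1 ∉ (Y ∖ B) ∪ Y.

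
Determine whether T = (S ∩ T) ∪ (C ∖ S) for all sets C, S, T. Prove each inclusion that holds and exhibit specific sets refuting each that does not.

(⊆) This inclusion fails. Take C = ∅, S = ∅, T = {1}; then 1 ∈ T but 1 ∉ (S ∩ T) ∪ (C ∖ S).

(⊇) This inclusion fails. Take C = {1}, S = ∅, T = ∅; then 1 ∈ (S ∩ T) ∪ (C ∖ S) but 1 ∉ T.

Both inclusions fail.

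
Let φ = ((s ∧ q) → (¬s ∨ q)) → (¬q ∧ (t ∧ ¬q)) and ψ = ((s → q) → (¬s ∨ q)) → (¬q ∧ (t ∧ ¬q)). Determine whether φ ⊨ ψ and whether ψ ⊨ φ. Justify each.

(→) Assume the antecedent. If q is true, the antecedent cannot hold. If q is false, the antecedent forces (q = F, t = T, s = F) or (q = F, t = T, s = T), and the consequent holds there. Either way the consequent holds.

(←) Assume the antecedent. If q is true, the antecedent cannot hold. If q is false, the antecedent forces (q = F, t = T, s = F) or (q = F, t = T, s = T), and the consequent holds there. Either way the consequent holds.

The biconditional holds.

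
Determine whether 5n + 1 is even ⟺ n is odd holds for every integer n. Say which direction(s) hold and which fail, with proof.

Both implications hold.

(→) Suppose 5n + 1 is even. Since 5 is odd, 5n and n have the same parity, so 5n + 1 ≡ n + 1 (mod 2). As 1 is odd, 5n + 1 is even exactly when n is odd. Thus n is odd.

(←) Conversely, suppose n is odd; write n = 2j + 1. Then 5n + 1 = 5·(2j + 1) + 1 = 2·5j + 6, which is even.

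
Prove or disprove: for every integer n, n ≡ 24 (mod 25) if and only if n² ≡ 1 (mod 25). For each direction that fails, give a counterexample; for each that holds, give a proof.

(⇒) holds; (⇐) fails.

(⇐) This fails: take n = 1. Then 1² = 1 ≡ 1 (mod 25), yet 1 ≡ 1 (mod 25), not 24.

(⇒) Suppose n ≡ 24 (mod 25). Write n = 25j + 24. Then (25j + 24)² = 625j² + 1200j + 576 = 25(25j² + 48j + 23) + 1, so n² ≡ 1 (mod 25).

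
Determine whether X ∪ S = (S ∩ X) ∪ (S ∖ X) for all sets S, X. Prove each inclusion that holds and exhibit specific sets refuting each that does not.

Only the reverse inclusion holds.

(⟹) This inclusion fails. Take S = ∅, X = {1}; then 1 ∈ X ∪ S but 1 ∉ (S ∩ X) ∪ (S ∖ X).

(⟸) Let x ∈ (S ∩ X) ∪ (S ∖ X). Then either x ∈ S and x ∉ X; or x ∈ S ∩ X. In each case x ∈ X ∪ S, so (S ∩ X) ∪ (S ∖ X) ⊆ X ∪ S.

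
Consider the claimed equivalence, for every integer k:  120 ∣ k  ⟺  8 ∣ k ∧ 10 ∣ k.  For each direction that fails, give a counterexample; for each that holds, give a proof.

Only the forward direction holds.

(→) If 120 ∣ k, write k = 120q. Since 120 = 15·8, k = 8·(15q), so 8 ∣ k; and since 120 = 12·10, k = 10·(12q), so 10 ∣ k.

(←) This fails: take k = 40. Both 8 ∣ 40 and 10 ∣ 40, yet 40 is not a multiple of 120 (since 40 = 0·120 + 40), so 120 ∤ 40.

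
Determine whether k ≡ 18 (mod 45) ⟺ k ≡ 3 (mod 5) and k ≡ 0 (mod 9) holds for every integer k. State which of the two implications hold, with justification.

Both directions hold.

(→) Suppose k ≡ 18 (mod 45); write k = 45j + 18. Since 5 ∣ 45, reducing mod 5 gives k ≡ 18 ≡ 3 (mod 5); since 9 ∣ 45, reducing mod 9 gives k ≡ 18 ≡ 0 (mod 9).

(←) Conversely, if k ≡ 3 (mod 5) and k ≡ 0 (mod 9), then by the Chinese remainder theorem k ≡ 18 (mod 45). This is exactly k ≡ 18 (mod 45).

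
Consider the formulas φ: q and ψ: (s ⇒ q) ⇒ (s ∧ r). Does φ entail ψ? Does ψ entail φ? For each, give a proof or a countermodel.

(⇒) This fails. Under s = F, r = F, q = T, the left side is true but the right side is false.

(⇐) This fails. Under s = T, r = F, q = F, the left side is false but the right side is true.

(⇒) fails and (⇐) fails.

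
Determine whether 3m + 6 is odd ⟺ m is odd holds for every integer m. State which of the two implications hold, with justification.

(⟹) Suppose 3m + 6 is odd. Since 3 is odd, 3m and m have the same parity, so 3m + 6 ≡ m + 6 (mod 2). As 6 is even, 3m + 6 is odd exactly when m is odd. Thus m is odd.

(⟸) Conversely, suppose m is odd; write m = 2j + 1. Then 3m + 6 = 3·(2j + 1) + 6 = 2·3j + 9, which is odd.

Both directions hold; the statement is true.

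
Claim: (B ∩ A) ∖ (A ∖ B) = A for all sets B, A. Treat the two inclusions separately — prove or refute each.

(⟹) Let x ∈ (B ∩ A) ∖ (A ∖ B). Then x ∈ B ∩ A, from which x ∈ A.

(⟸) This inclusion fails. Take B = ∅, A = {1}; then 1 ∈ A but 1 ∉ (B ∩ A) ∖ (A ∖ B).

(⊆) holds; (⊇) fails.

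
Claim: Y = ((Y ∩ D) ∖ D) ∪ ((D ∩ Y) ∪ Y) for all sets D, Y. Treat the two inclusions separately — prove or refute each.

The two sets are equal.

(⊆) Let x ∈ Y. Then either x ∈ Y and x ∉ D; or x ∈ D ∩ Y. In each case x ∈ ((Y ∩ D) ∖ D) ∪ ((D ∩ Y) ∪ Y), so Y ⊆ ((Y ∩ D) ∖ D) ∪ ((D ∩ Y) ∪ Y).

(⊇) Let x ∈ ((Y ∩ D) ∖ D) ∪ ((D ∩ Y) ∪ Y). Then either x ∈ Y and x ∉ D; or x ∈ D ∩ Y. In each case x ∈ Y, so ((Y ∩ D) ∖ D) ∪ ((D ∩ Y) ∪ Y) ⊆ Y.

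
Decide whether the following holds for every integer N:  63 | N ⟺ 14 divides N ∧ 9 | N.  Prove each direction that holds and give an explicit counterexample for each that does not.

Forward direction. This fails: take N = 63. Certainly 63 ∣ 63, but 14 ∤ 63.

Converse. Suppose 14 ∣ N and 9 ∣ N. Any common multiple of 14 and 9 is a multiple of their lcm; here gcd(14, 9) = 1, so lcm(14, 9) = 14·9 = 126, so 126 ∣ N. Since 63 ∣ 126, it follows that 63 ∣ N.

Only the reverse direction holds.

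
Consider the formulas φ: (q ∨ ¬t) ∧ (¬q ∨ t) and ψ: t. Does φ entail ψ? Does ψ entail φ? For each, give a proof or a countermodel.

(⟹) This fails. Under t = F, q = F, the left side is true but the right side is false.

(⟸) This fails. Under t = T, q = F, the left side is false but the right side is true.

Neither direction holds.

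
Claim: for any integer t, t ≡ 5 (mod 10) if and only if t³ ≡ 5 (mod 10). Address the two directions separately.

(⟹) Suppose t ≡ 5 (mod 10). Write t = 10j + 5. Then (10j + 5)³ = 1000j³ + 1500j² + 750j + 125 = 10(100j³ + 150j² + 75j + 12) + 5, so t³ ≡ 5 (mod 10).

(⟸) For the converse, argue contrapositively. If t ≢ 5 (mod 10), then t is congruent to one of 0, 1, 2, 3, 4, 6, 7, 8, 9 modulo 10, and these give t³ ≡ 0, 1, 8, 7, 4, 6, 3, 2, 9 respectively — never 5.

Both implications hold.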